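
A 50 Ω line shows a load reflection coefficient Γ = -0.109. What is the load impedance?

Z_L = Z_0·(1 + Γ)/(1 − Γ) = 50·(0.891)/(1.11)

Z_L ≈ 40.2 Ω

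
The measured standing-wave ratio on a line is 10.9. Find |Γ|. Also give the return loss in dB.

|Γ| ≈ 0.832; return loss ≈ 1.6 dB

|Γ| = (S − 1)/(S + 1) = (10.9 − 1)/(10.9 + 1) = 9.9/11.9
RL = −20·log₁₀|Γ| = −20·log₁₀(0.832)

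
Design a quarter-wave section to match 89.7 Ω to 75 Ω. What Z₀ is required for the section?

Z_qwt = √(Z_0·R_L) = √(75 × 89.7) = √6728

Z_qwt ≈ 82 Ω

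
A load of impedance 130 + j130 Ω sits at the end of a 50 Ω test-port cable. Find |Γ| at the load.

Γ = (Z_L − Z_0)/(Z_L + Z_0) = (80 + j130)/(180 + j130)
|Γ| = 153/222

|Γ| ≈ 0.687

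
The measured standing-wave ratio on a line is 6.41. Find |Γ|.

|Γ| ≈ 0.73

|Γ| = (S − 1)/(S + 1) = (6.41 − 1)/(6.41 + 1) = 5.41/7.41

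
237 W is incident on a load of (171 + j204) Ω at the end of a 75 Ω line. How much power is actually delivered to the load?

P_delivered ≈ 119 W

|Γ| = |(96 + j204)/(246 + j204)| = 0.705
|Γ|² = 0.498
P_refl = |Γ|²·P_inc = 118 W, P_del = (1 − |Γ|²)·P_inc = 119 W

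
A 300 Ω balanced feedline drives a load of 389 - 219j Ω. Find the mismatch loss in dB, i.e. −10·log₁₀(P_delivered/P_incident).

Γ = (89 − j219)/(689 − j219), |Γ| = 0.327
|Γ|² = 0.107, so P_del/P_inc = 1 − |Γ|² = 0.893
ML = −10·log₁₀(1 − |Γ|²)

mismatch loss ≈ 0.491 dB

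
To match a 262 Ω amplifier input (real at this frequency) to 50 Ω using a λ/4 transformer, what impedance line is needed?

Z_qwt ≈ 114 Ω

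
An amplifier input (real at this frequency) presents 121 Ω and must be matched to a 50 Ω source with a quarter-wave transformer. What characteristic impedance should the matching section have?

Z_qwt ≈ 77.8 Ω

Z_qwt = √(Z_0·R_L) = √(50 × 121) = √6050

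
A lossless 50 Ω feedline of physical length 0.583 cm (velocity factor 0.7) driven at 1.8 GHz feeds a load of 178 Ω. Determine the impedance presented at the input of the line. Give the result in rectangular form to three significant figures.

λ = v/f = 0.7·c / 1.8 GHz = 0.117 m
βl = 2π·l/λ = 2π × 0.05 = 18°
tan(βl) = tan(18°) = 0.325
Z_in = Z_0·(Z_L + jZ_0·tanβl)/(Z_0 + jZ_L·tanβl)
     = 50·(178 + j16.2)/(50 + j57.8)

Z_in ≈ 84.2 − j81.1 Ω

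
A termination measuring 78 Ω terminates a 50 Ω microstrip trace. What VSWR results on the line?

VSWR ≈ 1.56

Γ = (78 − 50)/(78 + 50) = 0.219
VSWR = (1 + 0.219)/(1 − 0.219)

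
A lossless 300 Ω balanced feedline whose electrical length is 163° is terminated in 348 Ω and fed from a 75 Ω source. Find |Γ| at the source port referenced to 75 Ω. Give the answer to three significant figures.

tan(βl) = -0.306
Z_in = Z_0·(Z_L + jZ_0·tanβl)/(Z_0 + jZ_L·tanβl) = 338 + j28.2 Ω
Γ_s = (Z_in − Z_s)/(Z_in + Z_s) = (263 + j28.2)/(413 + j28.2), |Γ_s| = 0.639

|Γ| ≈ 0.639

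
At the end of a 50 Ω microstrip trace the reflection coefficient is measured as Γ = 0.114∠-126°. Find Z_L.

Z_L = Z_0·(1 + Γ)/(1 − Γ) = 50·(0.933 − j0.0922)/(1.07 + j0.0922)

Z_L ≈ 43 − j8.04 Ω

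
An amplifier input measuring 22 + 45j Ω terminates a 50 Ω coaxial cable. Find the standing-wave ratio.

VSWR ≈ 4.32

Γ = (Z_L − Z_0)/(Z_L + Z_0) = (-28 + j45)/(72 + j45)
|Γ| = 53/84.9 = 0.624
VSWR = (1 + |Γ|)/(1 − |Γ|) = 1.62/0.376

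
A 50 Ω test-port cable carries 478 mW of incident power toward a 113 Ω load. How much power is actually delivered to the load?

P_delivered ≈ 407 mW

Γ = (113 − 50)/(113 + 50) = 0.387
|Γ|² = 0.149
P_refl = |Γ|²·P_inc = 71.4 mW, P_del = (1 − |Γ|²)·P_inc = 407 mW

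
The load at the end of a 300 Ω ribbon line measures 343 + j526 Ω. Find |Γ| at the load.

Γ = (Z_L − Z_0)/(Z_L + Z_0) = (43 + j526)/(643 + j526)
|Γ| = 528/831

|Γ| ≈ 0.635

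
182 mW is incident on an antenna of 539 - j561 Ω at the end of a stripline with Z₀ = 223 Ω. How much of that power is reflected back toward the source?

P_reflected ≈ 84.3 mW

|Γ| = |(316 − j561)/(762 − j561)| = 0.68
|Γ|² = 0.463
P_refl = |Γ|²·P_inc = 84.3 mW, P_del = (1 − |Γ|²)·P_inc = 97.7 mW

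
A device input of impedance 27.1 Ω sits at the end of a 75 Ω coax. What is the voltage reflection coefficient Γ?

Γ = (Z_L − Z_0)/(Z_L + Z_0) = (27.1 − 75)/(27.1 + 75) = -47.9/102.1

Γ = -0.469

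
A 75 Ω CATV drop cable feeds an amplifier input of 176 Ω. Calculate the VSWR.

Γ = (176 − 75)/(176 + 75) = 0.402
VSWR = (1 + 0.402)/(1 − 0.402)

VSWR ≈ 2.35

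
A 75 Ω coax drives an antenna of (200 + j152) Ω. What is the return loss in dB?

RL ≈ 4.06 dB

Γ = (125 + j152)/(275 + j152), |Γ| = 0.626
RL = −20·log₁₀|Γ| = −20·log₁₀(0.626)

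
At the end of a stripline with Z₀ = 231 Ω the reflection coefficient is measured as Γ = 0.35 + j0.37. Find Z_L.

Z_L = Z_0·(1 + Γ)/(1 − Γ) = 231·(1.35 + j0.37)/(0.65 − j0.37)

Z_L ≈ 306 + j306 Ω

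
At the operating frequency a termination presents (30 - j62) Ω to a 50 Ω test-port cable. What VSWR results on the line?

VSWR ≈ 4.61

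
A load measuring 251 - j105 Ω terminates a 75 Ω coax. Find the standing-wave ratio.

VSWR ≈ 3.98

Γ = (Z_L − Z_0)/(Z_L + Z_0) = (176 − j105)/(326 − j105)
|Γ| = 205/342 = 0.598
VSWR = (1 + |Γ|)/(1 − |Γ|) = 1.6/0.402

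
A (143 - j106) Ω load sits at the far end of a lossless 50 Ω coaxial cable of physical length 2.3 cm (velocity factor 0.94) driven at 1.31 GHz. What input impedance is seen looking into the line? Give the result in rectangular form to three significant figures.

Z_in ≈ 18.9 − j40.7 Ω

λ = v/f = 0.94·c / 1.31 GHz = 0.215 m
βl = 2π·l/λ = 2π × 0.107 = 38.5°
tan(βl) = tan(38.5°) = 0.794
Z_in = Z_0·(Z_L + jZ_0·tanβl)/(Z_0 + jZ_L·tanβl)
     = 50·(143 − j66.3)/(134 + j114)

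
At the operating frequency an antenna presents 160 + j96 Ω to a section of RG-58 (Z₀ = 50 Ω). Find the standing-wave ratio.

VSWR ≈ 4.44

Γ = (Z_L − Z_0)/(Z_L + Z_0) = (110 + j96)/(210 + j96)
|Γ| = 146/231 = 0.632
VSWR = (1 + |Γ|)/(1 − |Γ|) = 1.63/0.368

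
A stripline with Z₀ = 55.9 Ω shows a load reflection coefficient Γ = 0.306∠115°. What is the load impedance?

Z_L = Z_0·(1 + Γ)/(1 − Γ) = 55.9·(0.871 + j0.277)/(1.13 − j0.277)

Z_L ≈ 37.5 + j22.9 Ω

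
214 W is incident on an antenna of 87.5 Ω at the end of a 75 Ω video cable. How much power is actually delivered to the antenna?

P_delivered ≈ 213 W

Γ = (87.5 − 75)/(87.5 + 75) = 0.0769
|Γ|² = 0.00592
P_refl = |Γ|²·P_inc = 1.27 W, P_del = (1 − |Γ|²)·P_inc = 213 W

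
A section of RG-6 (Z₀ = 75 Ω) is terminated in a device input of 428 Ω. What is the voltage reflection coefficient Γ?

Γ = 0.702

Γ = (Z_L − Z_0)/(Z_L + Z_0) = (428 − 75)/(428 + 75) = 353/503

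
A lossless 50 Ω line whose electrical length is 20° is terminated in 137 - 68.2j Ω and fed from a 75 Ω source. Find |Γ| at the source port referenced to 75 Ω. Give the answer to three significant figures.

tan(βl) = 0.364
Z_in = Z_0·(Z_L + jZ_0·tanβl)/(Z_0 + jZ_L·tanβl) = 48 − j65.4 Ω
Γ_s = (Z_in − Z_s)/(Z_in + Z_s) = (-27 − j65.4)/(123 − j65.4), |Γ_s| = 0.508

|Γ| ≈ 0.508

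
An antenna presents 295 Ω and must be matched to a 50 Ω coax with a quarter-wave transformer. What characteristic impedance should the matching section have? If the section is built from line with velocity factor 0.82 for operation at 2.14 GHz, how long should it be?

Z_qwt ≈ 121 Ω; length ≈ 2.87 cm

Z_qwt = √(Z_0·R_L) = √(50 × 295) = √14750
λ = 0.82·c/f = 0.115 m, so l = λ/4 = 0.0287 m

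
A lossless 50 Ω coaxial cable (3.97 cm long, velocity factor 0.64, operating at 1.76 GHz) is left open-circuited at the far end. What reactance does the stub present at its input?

λ = v/f = 0.64·c / 1.76 GHz = 0.109 m
βl = 2π·l/λ = 2π × 0.364 = 131°
tan(βl) = -1.15
For an open-circuited stub, Z_in = −jZ_0·cot(βl) = −jZ_0/tan(βl)

X_in ≈ 43.5 Ω (inductive)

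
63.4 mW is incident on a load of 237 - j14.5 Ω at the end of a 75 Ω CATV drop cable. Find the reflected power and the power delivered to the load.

|Γ| = |(162 − j14.5)/(312 − j14.5)| = 0.521
|Γ|² = 0.271
P_refl = |Γ|²·P_inc = 17.2 mW, P_del = (1 − |Γ|²)·P_inc = 46.2 mW

P_reflected ≈ 17.2 mW; P_delivered ≈ 46.2 mW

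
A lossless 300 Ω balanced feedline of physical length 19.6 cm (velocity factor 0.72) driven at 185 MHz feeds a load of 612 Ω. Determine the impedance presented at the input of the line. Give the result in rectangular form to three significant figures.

λ = v/f = 0.72·c / 185 MHz = 1.17 m
βl = 2π·l/λ = 2π × 0.168 = 60.4°
tan(βl) = tan(60.4°) = 1.76
Z_in = Z_0·(Z_L + jZ_0·tanβl)/(Z_0 + jZ_L·tanβl)
     = 300·(612 + j529)/(300 + j1080)

Z_in ≈ 180 − j120 Ω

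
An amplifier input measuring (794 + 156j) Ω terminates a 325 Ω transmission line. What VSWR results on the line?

Γ = (Z_L − Z_0)/(Z_L + Z_0) = (469 + j156)/(1119 + j156)
|Γ| = 494/1130 = 0.437
VSWR = (1 + |Γ|)/(1 − |Γ|) = 1.44/0.563

VSWR ≈ 2.56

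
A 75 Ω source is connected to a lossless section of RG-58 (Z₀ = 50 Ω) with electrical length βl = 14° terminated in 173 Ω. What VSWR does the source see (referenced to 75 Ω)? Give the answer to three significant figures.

VSWR ≈ 2.49

tan(βl) = 0.249
Z_in = Z_0·(Z_L + jZ_0·tanβl)/(Z_0 + jZ_L·tanβl) = 105 − j78.4 Ω
Γ_s = (Z_in − Z_s)/(Z_in + Z_s) = (30.4 − j78.4)/(180 − j78.4), |Γ_s| = 0.428
VSWR = (1 + |Γ_s|)/(1 − |Γ_s|)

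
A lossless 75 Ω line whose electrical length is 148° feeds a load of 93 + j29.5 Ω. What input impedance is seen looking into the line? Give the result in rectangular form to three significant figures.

Z_in ≈ 60.1 + j23.4 Ω

tan(βl) = tan(148°) = -0.625
Z_in = Z_0·(Z_L + jZ_0·tanβl)/(Z_0 + jZ_L·tanβl)
     = 75·(93 − j17.4)/(93.4 − j58.1)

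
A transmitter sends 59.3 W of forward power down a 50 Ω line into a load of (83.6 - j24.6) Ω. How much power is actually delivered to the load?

P_delivered ≈ 53.7 W

|Γ| = |(33.6 − j24.6)/(133.6 − j24.6)| = 0.307
|Γ|² = 0.094
P_refl = |Γ|²·P_inc = 5.57 W, P_del = (1 − |Γ|²)·P_inc = 53.7 W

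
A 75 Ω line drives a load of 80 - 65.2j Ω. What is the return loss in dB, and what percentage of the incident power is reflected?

RL ≈ 8.2 dB; 15.1% of incident power reflected

Γ = (5 − j65.2)/(155 − j65.2), |Γ| = 0.389
RL = −20·log₁₀(0.389) = 8.2 dB
P_refl/P_inc = |Γ|² = 0.151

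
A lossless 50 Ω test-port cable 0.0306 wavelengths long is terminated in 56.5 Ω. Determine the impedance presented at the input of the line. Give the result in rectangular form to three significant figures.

βl = 2π × 0.0306 = 11°
tan(βl) = tan(11°) = 0.195
Z_in = Z_0·(Z_L + jZ_0·tanβl)/(Z_0 + jZ_L·tanβl)
     = 50·(56.5 + j9.73)/(50 + j11)

Z_in ≈ 55.9 − j2.57 Ω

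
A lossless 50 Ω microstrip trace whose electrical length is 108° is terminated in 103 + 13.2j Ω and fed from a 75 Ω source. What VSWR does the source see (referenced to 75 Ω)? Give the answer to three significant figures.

VSWR ≈ 3.07

tan(βl) = -3.08
Z_in = Z_0·(Z_L + jZ_0·tanβl)/(Z_0 + jZ_L·tanβl) = 24.8 + j9.15 Ω
Γ_s = (Z_in − Z_s)/(Z_in + Z_s) = (-50.2 + j9.15)/(99.8 + j9.15), |Γ_s| = 0.509
VSWR = (1 + |Γ_s|)/(1 − |Γ_s|)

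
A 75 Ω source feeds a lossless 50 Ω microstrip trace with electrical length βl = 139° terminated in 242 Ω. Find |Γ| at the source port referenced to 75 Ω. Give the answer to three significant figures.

|Γ| ≈ 0.667

tan(βl) = -0.869
Z_in = Z_0·(Z_L + jZ_0·tanβl)/(Z_0 + jZ_L·tanβl) = 22.7 + j52.1 Ω
Γ_s = (Z_in − Z_s)/(Z_in + Z_s) = (-52.3 + j52.1)/(97.7 + j52.1), |Γ_s| = 0.667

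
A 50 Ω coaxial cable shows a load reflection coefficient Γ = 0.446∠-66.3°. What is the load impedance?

Z_L = Z_0·(1 + Γ)/(1 − Γ) = 50·(1.18 − j0.408)/(0.821 + j0.408)

Z_L ≈ 47.7 − j48.6 Ω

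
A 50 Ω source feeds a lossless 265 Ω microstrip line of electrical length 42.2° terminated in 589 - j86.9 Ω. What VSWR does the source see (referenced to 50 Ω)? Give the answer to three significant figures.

tan(βl) = 0.907
Z_in = Z_0·(Z_L + jZ_0·tanβl)/(Z_0 + jZ_L·tanβl) = 187 − j172 Ω
Γ_s = (Z_in − Z_s)/(Z_in + Z_s) = (137 − j172)/(237 − j172), |Γ_s| = 0.751
VSWR = (1 + |Γ_s|)/(1 − |Γ_s|)

VSWR ≈ 7.03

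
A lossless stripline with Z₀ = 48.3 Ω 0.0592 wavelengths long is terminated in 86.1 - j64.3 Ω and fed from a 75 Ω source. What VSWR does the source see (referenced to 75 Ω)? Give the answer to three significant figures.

VSWR ≈ 3.06

βl = 2π × 0.0592 = 21.3°
tan(βl) = 0.39
Z_in = Z_0·(Z_L + jZ_0·tanβl)/(Z_0 + jZ_L·tanβl) = 35.5 − j46.2 Ω
Γ_s = (Z_in − Z_s)/(Z_in + Z_s) = (-39.5 − j46.2)/(111 − j46.2), |Γ_s| = 0.507
VSWR = (1 + |Γ_s|)/(1 − |Γ_s|)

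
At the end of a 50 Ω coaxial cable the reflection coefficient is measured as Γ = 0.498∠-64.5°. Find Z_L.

Z_L = Z_0·(1 + Γ)/(1 − Γ) = 50·(1.21 − j0.449)/(0.786 + j0.449)

Z_L ≈ 45.9 − j54.9 Ω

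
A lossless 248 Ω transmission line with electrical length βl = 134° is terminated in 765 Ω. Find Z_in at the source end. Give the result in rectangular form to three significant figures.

Z_in ≈ 142 + j195 Ω

tan(βl) = tan(134°) = -1.04
Z_in = Z_0·(Z_L + jZ_0·tanβl)/(Z_0 + jZ_L·tanβl)
     = 248·(765 − j257)/(248 − j792)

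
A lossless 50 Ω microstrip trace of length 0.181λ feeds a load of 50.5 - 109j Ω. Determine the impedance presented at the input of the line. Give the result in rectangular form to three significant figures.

Z_in ≈ 7.66 − j3.1 Ω

βl = 2π × 0.181 = 65.2°
tan(βl) = tan(65.2°) = 2.16
Z_in = Z_0·(Z_L + jZ_0·tanβl)/(Z_0 + jZ_L·tanβl)
     = 50·(50.5 − j0.988)/(285 + j109)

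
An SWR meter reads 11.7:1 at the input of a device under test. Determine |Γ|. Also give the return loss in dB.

|Γ| ≈ 0.843; return loss ≈ 1.49 dB

|Γ| = (S − 1)/(S + 1) = (11.7 − 1)/(11.7 + 1) = 10.7/12.7
RL = −20·log₁₀|Γ| = −20·log₁₀(0.843)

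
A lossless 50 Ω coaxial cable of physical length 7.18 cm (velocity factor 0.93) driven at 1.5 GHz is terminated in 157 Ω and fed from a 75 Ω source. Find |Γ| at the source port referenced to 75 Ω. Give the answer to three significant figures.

|Γ| ≈ 0.533

λ = v/f = 0.93·c / 1.5 GHz = 0.186 m
βl = 2π·l/λ = 2π × 0.386 = 139°
tan(βl) = -0.87
Z_in = Z_0·(Z_L + jZ_0·tanβl)/(Z_0 + jZ_L·tanβl) = 32.6 + j45.5 Ω
Γ_s = (Z_in − Z_s)/(Z_in + Z_s) = (-42.4 + j45.5)/(108 + j45.5), |Γ_s| = 0.533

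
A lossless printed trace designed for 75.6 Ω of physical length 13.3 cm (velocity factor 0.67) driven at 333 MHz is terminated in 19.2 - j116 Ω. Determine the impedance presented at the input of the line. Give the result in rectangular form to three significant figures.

λ = v/f = 0.67·c / 333 MHz = 0.604 m
βl = 2π·l/λ = 2π × 0.22 = 79.3°
tan(βl) = tan(79.3°) = 5.3
Z_in = Z_0·(Z_L + jZ_0·tanβl)/(Z_0 + jZ_L·tanβl)
     = 75.6·(19.2 + j285)/(691 + j102)

Z_in ≈ 6.56 + j30.2 Ω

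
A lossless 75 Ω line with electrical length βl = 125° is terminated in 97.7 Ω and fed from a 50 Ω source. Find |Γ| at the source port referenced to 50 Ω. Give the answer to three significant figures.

|Γ| ≈ 0.2

tan(βl) = -1.43
Z_in = Z_0·(Z_L + jZ_0·tanβl)/(Z_0 + jZ_L·tanβl) = 66.6 + j16.7 Ω
Γ_s = (Z_in − Z_s)/(Z_in + Z_s) = (16.6 + j16.7)/(117 + j16.7), |Γ_s| = 0.2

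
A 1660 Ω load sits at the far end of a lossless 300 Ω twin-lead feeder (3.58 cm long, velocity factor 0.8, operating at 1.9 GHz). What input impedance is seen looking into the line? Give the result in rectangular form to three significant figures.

λ = v/f = 0.8·c / 1.9 GHz = 0.126 m
βl = 2π·l/λ = 2π × 0.283 = 102°
tan(βl) = tan(102°) = -4.69
Z_in = Z_0·(Z_L + jZ_0·tanβl)/(Z_0 + jZ_L·tanβl)
     = 300·(1660 − j1410)/(300 − j7790)

Z_in ≈ 56.6 + j61.8 Ω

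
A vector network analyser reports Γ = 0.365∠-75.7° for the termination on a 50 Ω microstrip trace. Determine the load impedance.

Z_L ≈ 45.5 − j37.1 Ω

Z_L = Z_0·(1 + Γ)/(1 − Γ) = 50·(1.09 − j0.354)/(0.91 + j0.354)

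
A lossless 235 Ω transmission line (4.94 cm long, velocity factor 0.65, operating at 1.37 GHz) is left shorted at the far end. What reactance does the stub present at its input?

X_in ≈ -336 Ω (capacitive)

λ = v/f = 0.65·c / 1.37 GHz = 0.142 m
βl = 2π·l/λ = 2π × 0.347 = 125°
tan(βl) = -1.43
For a shorted stub, Z_in = jZ_0·tan(βl)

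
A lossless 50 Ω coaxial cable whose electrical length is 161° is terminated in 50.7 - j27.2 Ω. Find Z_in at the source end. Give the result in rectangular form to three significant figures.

tan(βl) = tan(161°) = -0.344
Z_in = Z_0·(Z_L + jZ_0·tanβl)/(Z_0 + jZ_L·tanβl)
     = 50·(50.7 − j44.4)/(40.6 − j17.5)

Z_in ≈ 72.5 − j23.5 Ω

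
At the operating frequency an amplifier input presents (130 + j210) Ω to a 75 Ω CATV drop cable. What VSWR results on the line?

VSWR ≈ 6.68

Γ = (Z_L − Z_0)/(Z_L + Z_0) = (55 + j210)/(205 + j210)
|Γ| = 217/293 = 0.74
VSWR = (1 + |Γ|)/(1 − |Γ|) = 1.74/0.26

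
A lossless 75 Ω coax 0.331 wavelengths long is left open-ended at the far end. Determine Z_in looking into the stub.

βl = 2π × 0.331 = 119°
tan(βl) = -1.79
For an open-ended stub, Z_in = −jZ_0·cot(βl) = −jZ_0/tan(βl)

Z_in ≈ +j41.8 Ω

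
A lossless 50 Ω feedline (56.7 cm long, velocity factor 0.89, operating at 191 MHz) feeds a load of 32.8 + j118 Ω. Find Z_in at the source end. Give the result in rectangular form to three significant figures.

λ = v/f = 0.89·c / 191 MHz = 1.4 m
βl = 2π·l/λ = 2π × 0.406 = 146°
tan(βl) = tan(146°) = -0.674
Z_in = Z_0·(Z_L + jZ_0·tanβl)/(Z_0 + jZ_L·tanβl)
     = 50·(32.8 + j84.3)/(130 − j22.1)

Z_in ≈ 6.91 + j33.7 Ω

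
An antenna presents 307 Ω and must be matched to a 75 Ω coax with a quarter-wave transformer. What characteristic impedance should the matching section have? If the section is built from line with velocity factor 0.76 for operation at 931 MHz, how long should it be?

Z_qwt = √(Z_0·R_L) = √(75 × 307) = √23020
λ = 0.76·c/f = 0.245 m, so l = λ/4 = 0.0612 m

Z_qwt ≈ 152 Ω; length ≈ 6.12 cm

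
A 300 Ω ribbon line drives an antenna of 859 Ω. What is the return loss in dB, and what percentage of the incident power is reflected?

RL ≈ 6.33 dB; 23.3% of incident power reflected

Γ = (859 − 300)/(859 + 300) = 0.482
RL = −20·log₁₀(0.482) = 6.33 dB
P_refl/P_inc = |Γ|² = 0.233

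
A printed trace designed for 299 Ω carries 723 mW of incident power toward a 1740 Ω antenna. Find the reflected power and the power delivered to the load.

Γ = (1740 − 299)/(1740 + 299) = 0.707
|Γ|² = 0.499
P_refl = |Γ|²·P_inc = 361 mW, P_del = (1 − |Γ|²)·P_inc = 362 mW

P_reflected ≈ 361 mW; P_delivered ≈ 362 mW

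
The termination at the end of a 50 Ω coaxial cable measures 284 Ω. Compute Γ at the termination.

Γ = (Z_L − Z_0)/(Z_L + Z_0) = (284 − 50)/(284 + 50) = 234/334

Γ = 0.701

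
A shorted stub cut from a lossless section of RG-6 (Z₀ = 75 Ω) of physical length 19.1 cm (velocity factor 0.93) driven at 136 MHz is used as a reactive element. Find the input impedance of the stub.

λ = v/f = 0.93·c / 136 MHz = 2.05 m
βl = 2π·l/λ = 2π × 0.0931 = 33.5°
tan(βl) = 0.662
For a shorted stub, Z_in = jZ_0·tan(βl)

Z_in ≈ +j49.7 Ω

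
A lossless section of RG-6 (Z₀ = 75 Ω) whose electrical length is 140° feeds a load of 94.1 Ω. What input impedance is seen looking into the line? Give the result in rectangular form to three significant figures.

Z_in ≈ 76.1 + j17.1 Ω

tan(βl) = tan(140°) = -0.839
Z_in = Z_0·(Z_L + jZ_0·tanβl)/(Z_0 + jZ_L·tanβl)
     = 75·(94.1 − j62.9)/(75 − j79)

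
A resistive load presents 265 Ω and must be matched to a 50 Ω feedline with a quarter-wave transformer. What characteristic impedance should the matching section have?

Z_qwt = √(Z_0·R_L) = √(50 × 265) = √13250

Z_qwt ≈ 115 Ω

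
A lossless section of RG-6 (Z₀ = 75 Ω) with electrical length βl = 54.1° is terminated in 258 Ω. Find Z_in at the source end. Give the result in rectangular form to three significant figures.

tan(βl) = tan(54.1°) = 1.38
Z_in = Z_0·(Z_L + jZ_0·tanβl)/(Z_0 + jZ_L·tanβl)
     = 75·(258 + j104)/(75 + j356)

Z_in ≈ 31.8 − j47.6 Ω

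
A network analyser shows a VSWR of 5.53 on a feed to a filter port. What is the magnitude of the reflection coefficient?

|Γ| = (S − 1)/(S + 1) = (5.53 − 1)/(5.53 + 1) = 4.53/6.53

|Γ| ≈ 0.694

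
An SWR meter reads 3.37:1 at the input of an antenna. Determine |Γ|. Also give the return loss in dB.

|Γ| ≈ 0.542; return loss ≈ 5.31 dB

|Γ| = (S − 1)/(S + 1) = (3.37 − 1)/(3.37 + 1) = 2.37/4.37
RL = −20·log₁₀|Γ| = −20·log₁₀(0.542)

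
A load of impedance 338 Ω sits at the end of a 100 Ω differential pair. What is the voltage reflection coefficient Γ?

Γ = (Z_L − Z_0)/(Z_L + Z_0) = (338 − 100)/(338 + 100) = 238/438

Γ = 0.543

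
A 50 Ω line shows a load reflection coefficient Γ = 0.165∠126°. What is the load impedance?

Z_L = Z_0·(1 + Γ)/(1 − Γ) = 50·(0.903 + j0.133)/(1.1 − j0.133)

Z_L ≈ 39.8 + j10.9 Ω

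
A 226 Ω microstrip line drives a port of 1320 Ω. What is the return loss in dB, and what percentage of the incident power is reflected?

RL ≈ 3 dB; 50.1% of incident power reflected

Γ = (1320 − 226)/(1320 + 226) = 0.708
RL = −20·log₁₀(0.708) = 3 dB
P_refl/P_inc = |Γ|² = 0.501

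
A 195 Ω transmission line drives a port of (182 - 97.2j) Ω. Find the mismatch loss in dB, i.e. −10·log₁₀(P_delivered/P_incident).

Γ = (-13 − j97.2)/(377 − j97.2), |Γ| = 0.252
|Γ|² = 0.0634, so P_del/P_inc = 1 − |Γ|² = 0.937
ML = −10·log₁₀(1 − |Γ|²)

mismatch loss ≈ 0.285 dB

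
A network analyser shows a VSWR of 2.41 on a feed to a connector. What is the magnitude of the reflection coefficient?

|Γ| = (S − 1)/(S + 1) = (2.41 − 1)/(2.41 + 1) = 1.41/3.41

|Γ| ≈ 0.413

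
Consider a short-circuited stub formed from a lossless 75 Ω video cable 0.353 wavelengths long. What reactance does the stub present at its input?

X_in ≈ -99.2 Ω (capacitive)

βl = 2π × 0.353 = 127°
tan(βl) = -1.32
For a short-circuited stub, Z_in = jZ_0·tan(βl)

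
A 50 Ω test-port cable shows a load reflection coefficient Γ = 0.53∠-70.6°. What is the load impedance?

Z_L ≈ 38.7 − j53.8 Ω

Z_L = Z_0·(1 + Γ)/(1 − Γ) = 50·(1.18 − j0.5)/(0.824 + j0.5)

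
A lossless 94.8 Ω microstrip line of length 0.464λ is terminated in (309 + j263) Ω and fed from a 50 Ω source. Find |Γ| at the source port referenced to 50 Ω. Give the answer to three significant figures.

|Γ| ≈ 0.816

βl = 2π × 0.464 = 167°
tan(βl) = -0.23
Z_in = Z_0·(Z_L + jZ_0·tanβl)/(Z_0 + jZ_L·tanβl) = 100 + j193 Ω
Γ_s = (Z_in − Z_s)/(Z_in + Z_s) = (50.2 + j193)/(150 + j193), |Γ_s| = 0.816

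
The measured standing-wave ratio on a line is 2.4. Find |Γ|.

|Γ| = (S − 1)/(S + 1) = (2.4 − 1)/(2.4 + 1) = 1.4/3.4

|Γ| ≈ 0.412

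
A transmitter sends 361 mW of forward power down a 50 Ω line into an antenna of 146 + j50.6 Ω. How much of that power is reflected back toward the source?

P_reflected ≈ 104 mW

|Γ| = |(96 + j50.6)/(196 + j50.6)| = 0.536
|Γ|² = 0.287
P_refl = |Γ|²·P_inc = 104 mW, P_del = (1 − |Γ|²)·P_inc = 257 mW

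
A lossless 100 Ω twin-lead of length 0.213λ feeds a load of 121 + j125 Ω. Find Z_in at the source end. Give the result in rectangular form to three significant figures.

βl = 2π × 0.213 = 76.7°
tan(βl) = tan(76.7°) = 4.22
Z_in = Z_0·(Z_L + jZ_0·tanβl)/(Z_0 + jZ_L·tanβl)
     = 100·(121 + j547)/(-428 + j511)

Z_in ≈ 51.3 − j66.6 Ω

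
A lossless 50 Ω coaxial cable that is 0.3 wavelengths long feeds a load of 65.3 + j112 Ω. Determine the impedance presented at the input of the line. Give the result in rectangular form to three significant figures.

βl = 2π × 0.3 = 108°
tan(βl) = tan(108°) = -3.08
Z_in = Z_0·(Z_L + jZ_0·tanβl)/(Z_0 + jZ_L·tanβl)
     = 50·(65.3 − j41.9)/(395 − j201)

Z_in ≈ 8.71 − j0.869 Ω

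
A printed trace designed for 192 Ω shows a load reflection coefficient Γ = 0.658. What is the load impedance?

Z_L = Z_0·(1 + Γ)/(1 − Γ) = 192·(1.66)/(0.342)

Z_L ≈ 931 Ω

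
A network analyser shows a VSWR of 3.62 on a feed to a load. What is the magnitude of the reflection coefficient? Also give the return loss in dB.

|Γ| = (S − 1)/(S + 1) = (3.62 − 1)/(3.62 + 1) = 2.62/4.62
RL = −20·log₁₀|Γ| = −20·log₁₀(0.567)

|Γ| ≈ 0.567; return loss ≈ 4.93 dB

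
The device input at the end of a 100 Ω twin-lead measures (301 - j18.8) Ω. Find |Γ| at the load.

|Γ| ≈ 0.503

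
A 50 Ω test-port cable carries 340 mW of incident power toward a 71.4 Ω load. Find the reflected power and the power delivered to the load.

Γ = (71.4 − 50)/(71.4 + 50) = 0.176
|Γ|² = 0.0311
P_refl = |Γ|²·P_inc = 10.6 mW, P_del = (1 − |Γ|²)·P_inc = 329 mW

P_reflected ≈ 10.6 mW; P_delivered ≈ 329 mW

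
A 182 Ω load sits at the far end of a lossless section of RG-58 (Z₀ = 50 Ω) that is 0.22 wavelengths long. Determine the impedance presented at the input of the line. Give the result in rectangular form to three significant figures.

βl = 2π × 0.22 = 79.2°
tan(βl) = tan(79.2°) = 5.24
Z_in = Z_0·(Z_L + jZ_0·tanβl)/(Z_0 + jZ_L·tanβl)
     = 50·(182 + j262)/(50 + j954)

Z_in ≈ 14.2 − j8.79 Ω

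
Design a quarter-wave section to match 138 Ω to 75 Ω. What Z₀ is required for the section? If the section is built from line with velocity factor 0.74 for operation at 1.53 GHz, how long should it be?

Z_qwt ≈ 102 Ω; length ≈ 3.63 cm

Z_qwt = √(Z_0·R_L) = √(75 × 138) = √10350
λ = 0.74·c/f = 0.145 m, so l = λ/4 = 0.0363 m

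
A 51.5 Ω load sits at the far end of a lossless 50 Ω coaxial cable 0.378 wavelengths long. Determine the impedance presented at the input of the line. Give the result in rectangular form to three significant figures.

Z_in ≈ 50 + j1.48 Ω

βl = 2π × 0.378 = 136°
tan(βl) = tan(136°) = -0.963
Z_in = Z_0·(Z_L + jZ_0·tanβl)/(Z_0 + jZ_L·tanβl)
     = 50·(51.5 − j48.1)/(50 − j49.6)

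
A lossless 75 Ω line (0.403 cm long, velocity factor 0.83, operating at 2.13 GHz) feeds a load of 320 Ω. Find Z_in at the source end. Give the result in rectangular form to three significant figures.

λ = v/f = 0.83·c / 2.13 GHz = 0.117 m
βl = 2π·l/λ = 2π × 0.0345 = 12.4°
tan(βl) = tan(12.4°) = 0.22
Z_in = Z_0·(Z_L + jZ_0·tanβl)/(Z_0 + jZ_L·tanβl)
     = 75·(320 + j16.5)/(75 + j70.4)

Z_in ≈ 178 − j151 Ω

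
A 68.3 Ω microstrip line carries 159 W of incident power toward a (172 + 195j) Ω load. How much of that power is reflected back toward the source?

P_reflected ≈ 81 W

|Γ| = |(103.7 + j195)/(240.3 + j195)| = 0.714
|Γ|² = 0.509
P_refl = |Γ|²·P_inc = 81 W, P_del = (1 − |Γ|²)·P_inc = 78 W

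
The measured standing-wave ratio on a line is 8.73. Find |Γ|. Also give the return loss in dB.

|Γ| = (S − 1)/(S + 1) = (8.73 − 1)/(8.73 + 1) = 7.73/9.73
RL = −20·log₁₀|Γ| = −20·log₁₀(0.794)

|Γ| ≈ 0.794; return loss ≈ 2 dB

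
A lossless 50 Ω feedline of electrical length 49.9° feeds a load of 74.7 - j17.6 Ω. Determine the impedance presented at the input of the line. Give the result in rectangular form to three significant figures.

tan(βl) = tan(49.9°) = 1.19
Z_in = Z_0·(Z_L + jZ_0·tanβl)/(Z_0 + jZ_L·tanβl)
     = 50·(74.7 + j41.8)/(70.9 + j88.7)

Z_in ≈ 34.9 − j14.2 Ω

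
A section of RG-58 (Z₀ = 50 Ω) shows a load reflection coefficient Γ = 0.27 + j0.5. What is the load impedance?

Z_L ≈ 43.2 + j63.9 Ω

Z_L = Z_0·(1 + Γ)/(1 − Γ) = 50·(1.27 + j0.5)/(0.73 − j0.5)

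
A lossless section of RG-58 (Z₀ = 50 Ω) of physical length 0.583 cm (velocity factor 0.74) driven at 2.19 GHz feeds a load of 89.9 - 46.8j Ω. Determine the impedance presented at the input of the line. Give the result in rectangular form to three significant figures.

Z_in ≈ 44.8 − j43.1 Ω

λ = v/f = 0.74·c / 2.19 GHz = 0.101 m
βl = 2π·l/λ = 2π × 0.0575 = 20.7°
tan(βl) = tan(20.7°) = 0.378
Z_in = Z_0·(Z_L + jZ_0·tanβl)/(Z_0 + jZ_L·tanβl)
     = 50·(89.9 − j27.9)/(67.7 + j34)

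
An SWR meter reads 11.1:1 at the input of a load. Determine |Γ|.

|Γ| ≈ 0.835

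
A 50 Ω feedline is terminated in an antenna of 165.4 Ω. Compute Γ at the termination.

Γ = 0.536

Γ = (Z_L − Z_0)/(Z_L + Z_0) = (165.4 − 50)/(165.4 + 50) = 115.4/215.4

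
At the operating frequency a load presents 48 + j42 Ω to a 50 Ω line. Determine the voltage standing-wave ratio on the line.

VSWR ≈ 2.3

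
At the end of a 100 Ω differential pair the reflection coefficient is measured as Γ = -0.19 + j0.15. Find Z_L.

Z_L ≈ 65.4 + j20.9 Ω

Z_L = Z_0·(1 + Γ)/(1 − Γ) = 100·(0.81 + j0.15)/(1.19 − j0.15)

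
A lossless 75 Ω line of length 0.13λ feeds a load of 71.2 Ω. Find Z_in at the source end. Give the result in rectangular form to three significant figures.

Z_in ≈ 75.1 + j3.9 Ω

βl = 2π × 0.13 = 46.8°
tan(βl) = tan(46.8°) = 1.06
Z_in = Z_0·(Z_L + jZ_0·tanβl)/(Z_0 + jZ_L·tanβl)
     = 75·(71.2 + j79.9)/(75 + j75.8)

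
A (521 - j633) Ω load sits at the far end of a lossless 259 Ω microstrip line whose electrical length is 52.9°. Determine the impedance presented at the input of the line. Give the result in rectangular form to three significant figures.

tan(βl) = tan(52.9°) = 1.32
Z_in = Z_0·(Z_L + jZ_0·tanβl)/(Z_0 + jZ_L·tanβl)
     = 259·(521 − j291)/(1100 + j689)

Z_in ≈ 57.3 − j105 Ω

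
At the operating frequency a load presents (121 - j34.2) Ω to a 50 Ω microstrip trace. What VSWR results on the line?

Γ = (Z_L − Z_0)/(Z_L + Z_0) = (71 − j34.2)/(171 − j34.2)
|Γ| = 78.8/174 = 0.452
VSWR = (1 + |Γ|)/(1 − |Γ|) = 1.45/0.548

VSWR ≈ 2.65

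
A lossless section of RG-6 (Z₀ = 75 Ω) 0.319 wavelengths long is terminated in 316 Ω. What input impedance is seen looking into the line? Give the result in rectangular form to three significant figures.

βl = 2π × 0.319 = 115°
tan(βl) = tan(115°) = -2.16
Z_in = Z_0·(Z_L + jZ_0·tanβl)/(Z_0 + jZ_L·tanβl)
     = 75·(316 − j162)/(75 − j683)

Z_in ≈ 21.4 + j32.4 Ω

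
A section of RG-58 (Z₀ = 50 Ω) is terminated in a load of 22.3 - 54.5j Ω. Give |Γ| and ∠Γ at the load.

Γ = (Z_L − Z_0)/(Z_L + Z_0) = (-27.7 − j54.5)/(72.3 − j54.5)
|Γ| = 61.1/90.5 = 0.675

Γ ≈ 0.675 ∠ -79.9°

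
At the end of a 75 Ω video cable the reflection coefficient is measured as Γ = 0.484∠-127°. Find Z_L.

Z_L ≈ 31.6 − j31.9 Ω

Z_L = Z_0·(1 + Γ)/(1 − Γ) = 75·(0.709 − j0.387)/(1.29 + j0.387)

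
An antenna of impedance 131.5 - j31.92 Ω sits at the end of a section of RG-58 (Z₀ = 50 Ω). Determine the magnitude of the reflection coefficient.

Γ = (Z_L − Z_0)/(Z_L + Z_0) = (81.5 − j31.92)/(181.5 − j31.92)
|Γ| = 87.5/184

|Γ| ≈ 0.475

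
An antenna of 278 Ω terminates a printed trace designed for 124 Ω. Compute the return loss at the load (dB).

Γ = (278 − 124)/(278 + 124) = 0.383
RL = −20·log₁₀|Γ| = −20·log₁₀(0.383)

RL ≈ 8.33 dB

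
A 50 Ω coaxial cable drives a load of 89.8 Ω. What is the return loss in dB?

RL ≈ 10.9 dB

Γ = (89.8 − 50)/(89.8 + 50) = 0.285
RL = −20·log₁₀|Γ| = −20·log₁₀(0.285)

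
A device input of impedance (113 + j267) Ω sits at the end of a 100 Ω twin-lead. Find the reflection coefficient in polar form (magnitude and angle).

Γ = (Z_L − Z_0)/(Z_L + Z_0) = (13 + j267)/(213 + j267)
|Γ| = 267/342 = 0.783

Γ ≈ 0.783 ∠ 35.8°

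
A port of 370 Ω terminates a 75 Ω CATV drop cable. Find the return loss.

RL ≈ 3.57 dB

Γ = (370 − 75)/(370 + 75) = 0.663
RL = −20·log₁₀|Γ| = −20·log₁₀(0.663)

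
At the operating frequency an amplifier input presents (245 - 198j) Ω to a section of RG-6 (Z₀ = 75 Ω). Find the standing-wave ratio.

VSWR ≈ 5.53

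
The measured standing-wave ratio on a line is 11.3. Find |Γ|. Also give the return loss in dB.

|Γ| = (S − 1)/(S + 1) = (11.3 − 1)/(11.3 + 1) = 10.3/12.3
RL = −20·log₁₀|Γ| = −20·log₁₀(0.837)

|Γ| ≈ 0.837; return loss ≈ 1.54 dB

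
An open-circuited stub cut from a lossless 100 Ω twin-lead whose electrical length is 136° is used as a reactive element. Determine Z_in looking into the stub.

Z_in ≈ +j104 Ω

tan(βl) = -0.966
For an open-circuited stub, Z_in = −jZ_0·cot(βl) = −jZ_0/tan(βl)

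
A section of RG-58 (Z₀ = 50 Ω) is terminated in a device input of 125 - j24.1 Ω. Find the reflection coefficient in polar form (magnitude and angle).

Γ = (Z_L − Z_0)/(Z_L + Z_0) = (75 − j24.1)/(175 − j24.1)
|Γ| = 78.8/177 = 0.446

Γ ≈ 0.446 ∠ -9.97°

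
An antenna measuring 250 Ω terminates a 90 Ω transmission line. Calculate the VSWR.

Γ = (250 − 90)/(250 + 90) = 0.471
VSWR = (1 + 0.471)/(1 − 0.471)

VSWR ≈ 2.78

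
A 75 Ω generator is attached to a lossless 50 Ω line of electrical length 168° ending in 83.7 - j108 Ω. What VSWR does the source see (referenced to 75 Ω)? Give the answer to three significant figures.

VSWR ≈ 3.27

tan(βl) = -0.213
Z_in = Z_0·(Z_L + jZ_0·tanβl)/(Z_0 + jZ_L·tanβl) = 209 − j82 Ω
Γ_s = (Z_in − Z_s)/(Z_in + Z_s) = (134 − j82)/(284 − j82), |Γ_s| = 0.531
VSWR = (1 + |Γ_s|)/(1 − |Γ_s|)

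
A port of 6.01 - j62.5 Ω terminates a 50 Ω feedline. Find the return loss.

RL ≈ 0.813 dB

Γ = (-43.99 − j62.5)/(56.01 − j62.5), |Γ| = 0.911
RL = −20·log₁₀|Γ| = −20·log₁₀(0.911)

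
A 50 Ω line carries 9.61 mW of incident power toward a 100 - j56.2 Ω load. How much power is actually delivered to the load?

|Γ| = |(50 − j56.2)/(150 − j56.2)| = 0.47
|Γ|² = 0.221
P_refl = |Γ|²·P_inc = 2.12 mW, P_del = (1 − |Γ|²)·P_inc = 7.49 mW

P_delivered ≈ 7.49 mW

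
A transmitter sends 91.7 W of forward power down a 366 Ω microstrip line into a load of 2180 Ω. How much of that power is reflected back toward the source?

Γ = (2180 − 366)/(2180 + 366) = 0.712
|Γ|² = 0.508
P_refl = |Γ|²·P_inc = 46.6 W, P_del = (1 − |Γ|²)·P_inc = 45.1 W

P_reflected ≈ 46.6 W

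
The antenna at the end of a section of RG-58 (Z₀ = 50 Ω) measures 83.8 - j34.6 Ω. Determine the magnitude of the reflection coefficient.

Γ = (Z_L − Z_0)/(Z_L + Z_0) = (33.8 − j34.6)/(133.8 − j34.6)
|Γ| = 48.4/138

|Γ| ≈ 0.35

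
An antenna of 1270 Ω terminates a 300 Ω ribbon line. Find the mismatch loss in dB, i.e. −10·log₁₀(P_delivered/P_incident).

Γ = (1270 − 300)/(1270 + 300) = 0.618
|Γ|² = 0.382, so P_del/P_inc = 1 − |Γ|² = 0.618
ML = −10·log₁₀(1 − |Γ|²)

mismatch loss ≈ 2.09 dB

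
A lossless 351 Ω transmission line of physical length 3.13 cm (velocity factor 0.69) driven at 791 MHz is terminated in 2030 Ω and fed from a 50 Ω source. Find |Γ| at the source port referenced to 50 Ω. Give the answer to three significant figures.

λ = v/f = 0.69·c / 791 MHz = 0.262 m
βl = 2π·l/λ = 2π × 0.12 = 43.1°
tan(βl) = 0.934
Z_in = Z_0·(Z_L + jZ_0·tanβl)/(Z_0 + jZ_L·tanβl) = 126 − j352 Ω
Γ_s = (Z_in − Z_s)/(Z_in + Z_s) = (75.9 − j352)/(176 − j352), |Γ_s| = 0.915

|Γ| ≈ 0.915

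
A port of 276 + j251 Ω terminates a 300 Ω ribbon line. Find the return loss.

RL ≈ 7.93 dB

Γ = (-24 + j251)/(576 + j251), |Γ| = 0.401
RL = −20·log₁₀|Γ| = −20·log₁₀(0.401)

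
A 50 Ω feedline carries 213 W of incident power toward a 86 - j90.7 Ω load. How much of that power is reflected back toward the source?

|Γ| = |(36 − j90.7)/(136 − j90.7)| = 0.597
|Γ|² = 0.356
P_refl = |Γ|²·P_inc = 75.9 W, P_del = (1 − |Γ|²)·P_inc = 137 W

P_reflected ≈ 75.9 W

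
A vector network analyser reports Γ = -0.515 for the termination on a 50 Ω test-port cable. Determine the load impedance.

Z_L ≈ 16 Ω

Z_L = Z_0·(1 + Γ)/(1 − Γ) = 50·(0.485)/(1.52)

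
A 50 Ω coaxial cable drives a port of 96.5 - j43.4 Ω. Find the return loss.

Γ = (46.5 − j43.4)/(146.5 − j43.4), |Γ| = 0.416
RL = −20·log₁₀|Γ| = −20·log₁₀(0.416)

RL ≈ 7.61 dB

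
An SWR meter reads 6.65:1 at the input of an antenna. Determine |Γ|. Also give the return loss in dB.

|Γ| = (S − 1)/(S + 1) = (6.65 − 1)/(6.65 + 1) = 5.65/7.65
RL = −20·log₁₀|Γ| = −20·log₁₀(0.739)

|Γ| ≈ 0.739; return loss ≈ 2.63 dB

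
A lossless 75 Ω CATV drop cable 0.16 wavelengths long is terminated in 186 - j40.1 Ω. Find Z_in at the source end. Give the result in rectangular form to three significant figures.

Z_in ≈ 34.7 − j31.2 Ω

βl = 2π × 0.16 = 57.6°
tan(βl) = tan(57.6°) = 1.58
Z_in = Z_0·(Z_L + jZ_0·tanβl)/(Z_0 + jZ_L·tanβl)
     = 75·(186 + j78.1)/(138 + j293)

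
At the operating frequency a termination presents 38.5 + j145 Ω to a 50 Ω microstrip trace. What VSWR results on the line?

Γ = (Z_L − Z_0)/(Z_L + Z_0) = (-11.5 + j145)/(88.5 + j145)
|Γ| = 145/170 = 0.856
VSWR = (1 + |Γ|)/(1 − |Γ|) = 1.86/0.144

VSWR ≈ 12.9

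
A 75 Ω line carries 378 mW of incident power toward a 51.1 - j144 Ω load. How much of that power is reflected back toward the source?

P_reflected ≈ 220 mW

|Γ| = |(-23.9 − j144)/(126.1 − j144)| = 0.763
|Γ|² = 0.582
P_refl = |Γ|²·P_inc = 220 mW, P_del = (1 − |Γ|²)·P_inc = 158 mW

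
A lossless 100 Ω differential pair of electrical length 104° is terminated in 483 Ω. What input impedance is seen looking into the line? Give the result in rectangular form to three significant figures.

Z_in ≈ 21.9 + j23.8 Ω

tan(βl) = tan(104°) = -4.01
Z_in = Z_0·(Z_L + jZ_0·tanβl)/(Z_0 + jZ_L·tanβl)
     = 100·(483 − j401)/(100 − j1940)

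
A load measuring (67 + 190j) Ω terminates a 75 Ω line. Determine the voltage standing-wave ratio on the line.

Γ = (Z_L − Z_0)/(Z_L + Z_0) = (-8 + j190)/(142 + j190)
|Γ| = 190/237 = 0.802
VSWR = (1 + |Γ|)/(1 − |Γ|) = 1.8/0.198

VSWR ≈ 9.09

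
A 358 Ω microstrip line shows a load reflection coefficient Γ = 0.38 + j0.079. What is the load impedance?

Z_L = Z_0·(1 + Γ)/(1 − Γ) = 358·(1.38 + j0.079)/(0.62 − j0.079)

Z_L ≈ 778 + j145 Ω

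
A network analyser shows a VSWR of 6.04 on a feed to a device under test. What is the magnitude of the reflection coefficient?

|Γ| = (S − 1)/(S + 1) = (6.04 − 1)/(6.04 + 1) = 5.04/7.04

|Γ| ≈ 0.716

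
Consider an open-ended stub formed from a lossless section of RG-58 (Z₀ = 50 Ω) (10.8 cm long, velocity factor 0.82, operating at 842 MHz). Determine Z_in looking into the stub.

λ = v/f = 0.82·c / 842 MHz = 0.292 m
βl = 2π·l/λ = 2π × 0.37 = 133°
tan(βl) = -1.07
For an open-ended stub, Z_in = −jZ_0·cot(βl) = −jZ_0/tan(βl)

Z_in ≈ +j46.8 Ω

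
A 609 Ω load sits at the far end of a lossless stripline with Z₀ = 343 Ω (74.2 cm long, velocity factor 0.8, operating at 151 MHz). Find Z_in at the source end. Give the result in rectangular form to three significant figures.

Z_in ≈ 558 + j137 Ω

λ = v/f = 0.8·c / 151 MHz = 1.59 m
βl = 2π·l/λ = 2π × 0.467 = 168°
tan(βl) = tan(168°) = -0.211
Z_in = Z_0·(Z_L + jZ_0·tanβl)/(Z_0 + jZ_L·tanβl)
     = 343·(609 − j72.5)/(343 − j129)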